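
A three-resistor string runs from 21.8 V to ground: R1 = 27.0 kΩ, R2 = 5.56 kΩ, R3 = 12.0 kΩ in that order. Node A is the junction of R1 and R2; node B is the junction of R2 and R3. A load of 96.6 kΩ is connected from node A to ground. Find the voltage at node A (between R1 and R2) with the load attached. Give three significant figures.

V ≈ 7.74 V

Below node A the series string R2+R3 = 17.56 kΩ sits in parallel with the 96.6 kΩ load: 14.86 kΩ.
V_A = 21.8 × 14.86/(27.0 + 14.86) = 7.74 V.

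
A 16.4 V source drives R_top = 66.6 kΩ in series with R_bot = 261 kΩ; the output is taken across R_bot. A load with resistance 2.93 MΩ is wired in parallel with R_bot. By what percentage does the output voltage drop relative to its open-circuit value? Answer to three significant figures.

1.78 %

The divider's output (Thévenin) resistance is R_top‖R_bot = 53.06 kΩ.
Fractional drop under load = R_th/(R_th + R_L) = 53.06 / (53.06 + 2930) = 0.01779.
So the output falls by 1.78 %.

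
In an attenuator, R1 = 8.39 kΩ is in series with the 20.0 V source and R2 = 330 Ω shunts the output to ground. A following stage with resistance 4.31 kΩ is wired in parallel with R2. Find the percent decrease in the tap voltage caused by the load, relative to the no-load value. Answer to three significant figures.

6.86 %

The divider's output (Thévenin) resistance is R1‖R2 = 317.5 Ω.
Fractional drop under load = R_th/(R_th + R_L) = 317.5 / (317.5 + 4310) = 0.06861.
So the output falls by 6.86 %.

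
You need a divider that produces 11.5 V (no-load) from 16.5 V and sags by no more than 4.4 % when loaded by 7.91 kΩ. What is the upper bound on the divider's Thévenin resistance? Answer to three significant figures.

R_th ≤ 364 Ω

Loading drop = R_th/(R_th + R_L) ≤ 0.0440, so R_th ≤ R_L · ε/(1−ε) = 7.91 kΩ × 0.0440/0.9560 = 364 Ω.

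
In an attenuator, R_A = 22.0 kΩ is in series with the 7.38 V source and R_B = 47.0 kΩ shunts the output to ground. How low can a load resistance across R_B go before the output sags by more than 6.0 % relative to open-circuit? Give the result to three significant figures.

R_L(min) ≈ 235 kΩ

Output resistance R_th = R_A‖R_B = (22.0 × 47.0)/69.00 = 14.99 kΩ.
The fractional drop is R_th/(R_th + R_L); requiring this ≤ 0.0600 gives R_L ≥ R_th(1/0.0600 − 1) = 14.99 × 15.67 = 235 kΩ.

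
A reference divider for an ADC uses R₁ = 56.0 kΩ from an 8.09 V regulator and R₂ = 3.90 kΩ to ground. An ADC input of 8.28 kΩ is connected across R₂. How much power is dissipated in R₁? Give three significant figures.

P ≈ 1.07 mW

Total resistance from the source is R₁ + (R₂‖R_L) = 58.65 kΩ, so I = 8.09/58.65 kΩ = 0.1379 mA.
P = I²·R₁ = (0.1379 mA)² × 56.0 kΩ = 1.07 mW.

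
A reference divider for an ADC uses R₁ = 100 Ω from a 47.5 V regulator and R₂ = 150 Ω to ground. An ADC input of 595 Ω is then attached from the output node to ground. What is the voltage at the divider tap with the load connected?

The load sits in parallel with R₂: R₂‖R_L = (150 × 595) / (150 + 595) = 119.8 Ω.
V_out = 47.5 × 119.8 / (100 + 119.8) = 47.5 × 119.8/219.8 = 25.9 V.

V_out ≈ 25.9 V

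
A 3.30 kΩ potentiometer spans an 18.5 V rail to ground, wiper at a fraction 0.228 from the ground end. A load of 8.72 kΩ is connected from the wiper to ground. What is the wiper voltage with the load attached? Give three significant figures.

The wiper splits the pot into (1−α)R = 2548 Ω above and αR = 752.4 Ω below.
Lower section ‖ load = 692.6 Ω.
V_wiper = 18.5 × 692.6/(2548 + 692.6) = 3.95 V.

V ≈ 3.95 V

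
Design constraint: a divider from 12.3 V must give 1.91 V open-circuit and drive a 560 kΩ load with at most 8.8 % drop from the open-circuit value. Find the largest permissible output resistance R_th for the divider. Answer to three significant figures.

Loading drop = R_th/(R_th + R_L) ≤ 0.0880, so R_th ≤ R_L · ε/(1−ε) = 560 kΩ × 0.0880/0.9120 = 54.0 kΩ.

R_th ≤ 54.0 kΩ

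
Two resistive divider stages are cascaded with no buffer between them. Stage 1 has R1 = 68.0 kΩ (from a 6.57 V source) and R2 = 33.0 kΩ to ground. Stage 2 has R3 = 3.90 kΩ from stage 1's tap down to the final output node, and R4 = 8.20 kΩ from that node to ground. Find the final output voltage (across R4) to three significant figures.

Stage 2 presents R3+R4 = 12.10 kΩ as a load on stage 1's tap.
Stage 1's lower leg becomes R2‖(R3+R4) = 8.854 kΩ, so V_mid = 6.57 × 8.854/76.85 = 0.7569 V.
Stage 2 is itself unloaded: V_out = V_mid × R4/(R3+R4) = 0.7569 × 8.20/12.10 = 0.513 V.

V_out ≈ 0.513 V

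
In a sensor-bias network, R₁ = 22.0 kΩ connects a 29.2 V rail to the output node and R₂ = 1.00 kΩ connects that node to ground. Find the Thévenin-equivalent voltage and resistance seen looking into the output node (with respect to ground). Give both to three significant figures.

V_th = 1.27 V, R_th = 957 Ω

V_th is the open-circuit tap voltage: 29.2 × 1.00/(22.0 + 1.00) = 1.27 V.
With the supply zeroed, R₁ and R₂ appear in parallel from the tap: R_th = R₁‖R₂ = (22.0 × 1.00)/23.00 = 957 Ω.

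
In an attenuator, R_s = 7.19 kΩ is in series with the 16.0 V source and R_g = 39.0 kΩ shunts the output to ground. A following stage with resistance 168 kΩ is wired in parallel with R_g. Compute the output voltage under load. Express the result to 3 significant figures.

The load sits in parallel with R_g: R_g‖R_L = (39.0 × 168) / (39.0 + 168) = 31.65 kΩ.
V_out = 16.0 × 31.65 / (7.19 + 31.65) = 16.0 × 31.65/38.84 = 13.0 V.
(Unloaded it would have been 13.5 V.)

V_out ≈ 13.0 V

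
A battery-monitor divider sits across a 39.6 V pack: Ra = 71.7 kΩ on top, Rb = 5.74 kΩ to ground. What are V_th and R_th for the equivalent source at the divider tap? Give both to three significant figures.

V_th is the open-circuit tap voltage: 39.6 × 5.74/(71.7 + 5.74) = 2.94 V.
With the supply zeroed, Ra and Rb appear in parallel from the tap: R_th = Ra‖Rb = (71.7 × 5.74)/77.44 = 5.31 kΩ.

V_th = 2.94 V, R_th = 5.31 kΩ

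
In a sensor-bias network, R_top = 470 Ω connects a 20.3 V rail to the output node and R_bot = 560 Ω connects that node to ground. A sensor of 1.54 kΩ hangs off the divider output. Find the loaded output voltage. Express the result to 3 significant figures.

The load sits in parallel with R_bot: R_bot‖R_L = (560 × 1540) / (560 + 1540) = 410.7 Ω.
V_out = 20.3 × 410.7 / (470 + 410.7) = 20.3 × 410.7/880.7 = 9.47 V.

V_out ≈ 9.47 V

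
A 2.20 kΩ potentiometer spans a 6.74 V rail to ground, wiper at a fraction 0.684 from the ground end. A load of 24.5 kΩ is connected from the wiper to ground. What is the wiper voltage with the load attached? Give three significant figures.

V ≈ 4.52 V

The wiper splits the pot into (1−α)R = 695.2 Ω above and αR = 1505 Ω below.
Lower section ‖ load = 1418 Ω.
V_wiper = 6.74 × 1418/(695.2 + 1418) = 4.52 V.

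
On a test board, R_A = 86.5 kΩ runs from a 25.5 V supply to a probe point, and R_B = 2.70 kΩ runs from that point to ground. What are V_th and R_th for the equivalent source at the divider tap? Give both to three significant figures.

V_th is the open-circuit tap voltage: 25.5 × 2.70/(86.5 + 2.70) = 0.772 V.
With the supply zeroed, R_A and R_B appear in parallel from the tap: R_th = R_A‖R_B = (86.5 × 2.70)/89.20 = 2.62 kΩ.

V_th = 0.772 V, R_th = 2.62 kΩ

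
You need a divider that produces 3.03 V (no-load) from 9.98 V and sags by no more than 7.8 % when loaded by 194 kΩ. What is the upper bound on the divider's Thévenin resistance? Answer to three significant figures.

Loading drop = R_th/(R_th + R_L) ≤ 0.0780, so R_th ≤ R_L · ε/(1−ε) = 194 kΩ × 0.0780/0.9220 = 16.4 kΩ.
(Any R1, R2 with R2/(R1+R2) = 0.304 and R1‖R2 ≤ 16.4 kΩ will meet the spec.)

R_th ≤ 16.4 kΩ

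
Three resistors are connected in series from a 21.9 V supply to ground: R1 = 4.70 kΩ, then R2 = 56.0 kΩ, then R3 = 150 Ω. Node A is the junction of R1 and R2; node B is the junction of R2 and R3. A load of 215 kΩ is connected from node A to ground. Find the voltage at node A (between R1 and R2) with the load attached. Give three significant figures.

V ≈ 19.8 V

Below node A the series string R2+R3 = 56150 Ω sits in parallel with the 215000 Ω load: 44520 Ω.
V_A = 21.9 × 44520/(4700 + 44520) = 19.8 V.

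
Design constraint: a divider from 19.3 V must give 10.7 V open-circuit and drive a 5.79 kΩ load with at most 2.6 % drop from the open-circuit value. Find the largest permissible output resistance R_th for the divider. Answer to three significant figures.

Loading drop = R_th/(R_th + R_L) ≤ 0.0260, so R_th ≤ R_L · ε/(1−ε) = 5.79 kΩ × 0.0260/0.9740 = 155 Ω.
(Any R1, R2 with R2/(R1+R2) = 0.554 and R1‖R2 ≤ 155 Ω will meet the spec.)

R_th ≤ 155 Ω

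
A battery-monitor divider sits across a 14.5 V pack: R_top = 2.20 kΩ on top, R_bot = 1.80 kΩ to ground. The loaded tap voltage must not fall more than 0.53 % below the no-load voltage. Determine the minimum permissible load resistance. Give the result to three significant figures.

Output resistance R_th = R_top‖R_bot = (2200 × 1800)/4000 = 990.0 Ω.
The fractional drop is R_th/(R_th + R_L); requiring this ≤ 0.00530 gives R_L ≥ R_th(1/0.00530 − 1) = 990.0 × 187.7 = 186 kΩ.

R_L(min) ≈ 186 kΩ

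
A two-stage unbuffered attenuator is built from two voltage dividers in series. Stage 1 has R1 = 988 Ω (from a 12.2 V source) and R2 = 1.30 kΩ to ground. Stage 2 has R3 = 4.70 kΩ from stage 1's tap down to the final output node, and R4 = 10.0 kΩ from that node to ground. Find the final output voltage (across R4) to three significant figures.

V_out ≈ 4.54 V

Stage 2 presents R3+R4 = 14700 Ω as a load on stage 1's tap.
Stage 1's lower leg becomes R2‖(R3+R4) = 1194 Ω, so V_mid = 12.2 × 1194/2182 = 6.677 V.
Stage 2 is itself unloaded: V_out = V_mid × R4/(R3+R4) = 6.677 × 10000/14700 = 4.54 V.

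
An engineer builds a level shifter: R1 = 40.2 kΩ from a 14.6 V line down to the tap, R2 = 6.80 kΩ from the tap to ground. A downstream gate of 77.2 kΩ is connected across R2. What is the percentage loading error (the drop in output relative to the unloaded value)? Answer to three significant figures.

The divider's output (Thévenin) resistance is R1‖R2 = 5.816 kΩ.
Fractional drop under load = R_th/(R_th + R_L) = 5.816 / (5.816 + 77.2) = 0.07006.
So the output falls by 7.01 %.

7.01 %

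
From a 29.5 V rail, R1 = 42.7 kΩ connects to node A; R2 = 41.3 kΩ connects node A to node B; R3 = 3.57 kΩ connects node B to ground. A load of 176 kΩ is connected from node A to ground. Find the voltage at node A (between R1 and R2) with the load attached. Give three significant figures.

V ≈ 13.4 V

Below node A the series string R2+R3 = 44.87 kΩ sits in parallel with the 176 kΩ load: 35.75 kΩ.
V_A = 29.5 × 35.75/(42.7 + 35.75) = 13.4 V.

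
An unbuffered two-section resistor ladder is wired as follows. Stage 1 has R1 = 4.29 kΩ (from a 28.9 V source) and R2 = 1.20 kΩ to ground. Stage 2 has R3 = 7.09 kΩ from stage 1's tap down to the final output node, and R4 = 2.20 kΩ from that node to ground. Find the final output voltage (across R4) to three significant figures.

Stage 2 presents R3+R4 = 9.290 kΩ as a load on stage 1's tap.
Stage 1's lower leg becomes R2‖(R3+R4) = 1.063 kΩ, so V_mid = 28.9 × 1.063/5.353 = 5.738 V.
Stage 2 is itself unloaded: V_out = V_mid × R4/(R3+R4) = 5.738 × 2.20/9.290 = 1.36 V.

V_out ≈ 1.36 V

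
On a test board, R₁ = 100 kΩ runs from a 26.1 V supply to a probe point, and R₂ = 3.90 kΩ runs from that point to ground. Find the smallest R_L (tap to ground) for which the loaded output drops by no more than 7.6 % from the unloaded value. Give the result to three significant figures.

R_L(min) ≈ 45.6 kΩ

Output resistance R_th = R₁‖R₂ = (100 × 3.90)/103.9 = 3.754 kΩ.
The fractional drop is R_th/(R_th + R_L); requiring this ≤ 0.0760 gives R_L ≥ R_th(1/0.0760 − 1) = 3.754 × 12.16 = 45.6 kΩ.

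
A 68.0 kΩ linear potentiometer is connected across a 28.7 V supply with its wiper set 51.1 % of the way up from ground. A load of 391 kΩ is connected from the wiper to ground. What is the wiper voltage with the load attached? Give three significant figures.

The wiper splits the pot into (1−α)R = 33.25 kΩ above and αR = 34.75 kΩ below.
Lower section ‖ load = 31.91 kΩ.
V_wiper = 28.7 × 31.91/(33.25 + 31.91) = 14.1 V.

V ≈ 14.1 V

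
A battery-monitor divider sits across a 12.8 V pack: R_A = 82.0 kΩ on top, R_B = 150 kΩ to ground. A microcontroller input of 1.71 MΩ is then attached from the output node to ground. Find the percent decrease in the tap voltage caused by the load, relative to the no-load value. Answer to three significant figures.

3.01 %

The divider's output (Thévenin) resistance is R_A‖R_B = 53.02 kΩ.
Fractional drop under load = R_th/(R_th + R_L) = 53.02 / (53.02 + 1710) = 0.03007.
So the output falls by 3.01 %.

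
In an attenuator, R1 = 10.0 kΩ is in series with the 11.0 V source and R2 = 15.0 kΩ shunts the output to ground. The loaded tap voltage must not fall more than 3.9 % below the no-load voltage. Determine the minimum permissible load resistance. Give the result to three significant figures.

Output resistance R_th = R1‖R2 = (10.0 × 15.0)/25.00 = 6.000 kΩ.
The fractional drop is R_th/(R_th + R_L); requiring this ≤ 0.0390 gives R_L ≥ R_th(1/0.0390 − 1) = 6.000 × 24.64 = 148 kΩ.

R_L(min) ≈ 148 kΩ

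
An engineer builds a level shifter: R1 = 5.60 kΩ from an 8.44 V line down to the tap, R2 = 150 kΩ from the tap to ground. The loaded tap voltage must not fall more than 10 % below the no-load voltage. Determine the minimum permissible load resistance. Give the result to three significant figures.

Output resistance R_th = R1‖R2 = (5.60 × 150)/155.6 = 5.398 kΩ.
The fractional drop is R_th/(R_th + R_L); requiring this ≤ 0.100 gives R_L ≥ R_th(1/0.100 − 1) = 5.398 × 9.000 = 48.6 kΩ.

R_L(min) ≈ 48.6 kΩ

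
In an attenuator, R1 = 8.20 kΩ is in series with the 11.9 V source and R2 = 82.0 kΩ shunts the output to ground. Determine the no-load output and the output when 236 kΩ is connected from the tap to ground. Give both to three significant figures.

Open-circuit: V = 11.9 × 82.0/(8.20 + 82.0) = 10.8 V.
With the load, R2 becomes R2‖R_L = 60.86 kΩ, so V = 11.9 × 60.86/69.06 = 10.5 V.

Unloaded: 10.8 V; loaded: 10.5 V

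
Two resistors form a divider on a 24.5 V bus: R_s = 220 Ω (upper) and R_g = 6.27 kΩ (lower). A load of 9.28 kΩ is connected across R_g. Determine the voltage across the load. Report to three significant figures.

V_out ≈ 23.1 V

The load sits in parallel with R_g: R_g‖R_L = (6270 × 9280) / (6270 + 9280) = 3742 Ω.
V_out = 24.5 × 3742 / (220 + 3742) = 24.5 × 3742/3962 = 23.1 V.
(Unloaded it would have been 23.7 V.)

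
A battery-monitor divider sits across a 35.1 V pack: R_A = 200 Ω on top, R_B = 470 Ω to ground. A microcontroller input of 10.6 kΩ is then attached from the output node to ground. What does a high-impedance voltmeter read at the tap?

V_out ≈ 24.3 V

The load sits in parallel with R_B: R_B‖R_L = (470 × 10600) / (470 + 10600) = 450.0 Ω.
V_out = 35.1 × 450.0 / (200 + 450.0) = 35.1 × 450.0/650.0 = 24.3 V.
(Unloaded it would have been 24.6 V.)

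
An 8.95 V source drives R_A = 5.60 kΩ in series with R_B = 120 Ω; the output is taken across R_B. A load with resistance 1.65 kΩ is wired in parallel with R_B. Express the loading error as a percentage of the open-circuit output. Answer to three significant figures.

6.65 %

The divider's output (Thévenin) resistance is R_A‖R_B = 117.5 Ω.
Fractional drop under load = R_th/(R_th + R_L) = 117.5 / (117.5 + 1650) = 0.06647.
So the output falls by 6.65 %.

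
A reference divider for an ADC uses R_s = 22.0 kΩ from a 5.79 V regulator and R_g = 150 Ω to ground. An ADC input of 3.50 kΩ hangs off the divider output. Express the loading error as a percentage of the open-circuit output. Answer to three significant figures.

The divider's output (Thévenin) resistance is R_s‖R_g = 149.0 Ω.
Fractional drop under load = R_th/(R_th + R_L) = 149.0 / (149.0 + 3500) = 0.04083.
So the output falls by 4.08 %.

4.08 %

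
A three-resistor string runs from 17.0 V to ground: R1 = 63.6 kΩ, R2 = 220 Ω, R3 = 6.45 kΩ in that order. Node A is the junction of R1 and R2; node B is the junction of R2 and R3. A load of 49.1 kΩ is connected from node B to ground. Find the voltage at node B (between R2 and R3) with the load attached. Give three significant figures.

V ≈ 1.39 V

At node B, R3 is in parallel with the load: R3‖R_L = 5701 Ω.
Below node A the resistance is R2 + (R3‖R_L) = 5921 Ω, so V_A = 17.0 × 5921/69520 = 1.448 V.
Then V_B = V_A × (R3‖R_L)/(R2 + R3‖R_L) = 1.448 × 5701/5921 = 1.39 V.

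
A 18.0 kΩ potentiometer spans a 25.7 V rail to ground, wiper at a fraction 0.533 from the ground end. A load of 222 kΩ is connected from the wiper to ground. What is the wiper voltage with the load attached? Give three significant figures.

The wiper splits the pot into (1−α)R = 8.406 kΩ above and αR = 9.594 kΩ below.
Lower section ‖ load = 9.197 kΩ.
V_wiper = 25.7 × 9.197/(8.406 + 9.197) = 13.4 V.

V ≈ 13.4 V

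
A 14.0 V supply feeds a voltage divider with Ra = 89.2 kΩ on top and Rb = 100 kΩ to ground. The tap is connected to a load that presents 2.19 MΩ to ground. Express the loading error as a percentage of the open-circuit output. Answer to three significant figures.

The divider's output (Thévenin) resistance is Ra‖Rb = 47.15 kΩ.
Fractional drop under load = R_th/(R_th + R_L) = 47.15 / (47.15 + 2190) = 0.02107.
So the output falls by 2.11 %.

2.11 %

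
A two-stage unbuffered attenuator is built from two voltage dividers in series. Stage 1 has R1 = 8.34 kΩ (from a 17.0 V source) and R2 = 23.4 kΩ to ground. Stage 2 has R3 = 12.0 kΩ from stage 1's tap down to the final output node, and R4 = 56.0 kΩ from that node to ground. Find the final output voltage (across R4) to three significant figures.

V_out ≈ 9.47 V

Stage 2 presents R3+R4 = 68.00 kΩ as a load on stage 1's tap.
Stage 1's lower leg becomes R2‖(R3+R4) = 17.41 kΩ, so V_mid = 17.0 × 17.41/25.75 = 11.49 V.
Stage 2 is itself unloaded: V_out = V_mid × R4/(R3+R4) = 11.49 × 56.0/68.00 = 9.47 V.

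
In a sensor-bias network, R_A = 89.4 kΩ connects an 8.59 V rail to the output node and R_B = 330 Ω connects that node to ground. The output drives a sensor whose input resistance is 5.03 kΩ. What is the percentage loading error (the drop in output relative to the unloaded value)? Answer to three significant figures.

6.14 %

The divider's output (Thévenin) resistance is R_A‖R_B = 328.8 Ω.
Fractional drop under load = R_th/(R_th + R_L) = 328.8 / (328.8 + 5030) = 0.06135.
So the output falls by 6.14 %.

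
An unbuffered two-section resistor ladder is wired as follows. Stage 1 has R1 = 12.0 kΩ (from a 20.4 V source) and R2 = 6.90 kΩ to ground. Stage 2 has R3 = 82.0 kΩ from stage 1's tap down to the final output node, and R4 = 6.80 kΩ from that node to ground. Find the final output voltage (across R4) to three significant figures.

Stage 2 presents R3+R4 = 88.80 kΩ as a load on stage 1's tap.
Stage 1's lower leg becomes R2‖(R3+R4) = 6.403 kΩ, so V_mid = 20.4 × 6.403/18.40 = 7.097 V.
Stage 2 is itself unloaded: V_out = V_mid × R4/(R3+R4) = 7.097 × 6.80/88.80 = 0.543 V.

V_out ≈ 0.543 V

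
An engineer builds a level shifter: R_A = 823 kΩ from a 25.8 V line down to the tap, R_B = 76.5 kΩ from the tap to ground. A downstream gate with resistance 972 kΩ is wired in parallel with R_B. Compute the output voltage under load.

V_out ≈ 2.05 V

The load sits in parallel with R_B: R_B‖R_L = (76.5 × 972) / (76.5 + 972) = 70.92 kΩ.
V_out = 25.8 × 70.92 / (823 + 70.92) = 25.8 × 70.92/893.9 = 2.05 V.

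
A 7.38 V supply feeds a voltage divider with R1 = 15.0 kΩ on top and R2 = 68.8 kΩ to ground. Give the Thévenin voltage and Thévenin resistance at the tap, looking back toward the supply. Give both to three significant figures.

V_th is the open-circuit tap voltage: 7.38 × 68.8/(15.0 + 68.8) = 6.06 V.
With the supply zeroed, R1 and R2 appear in parallel from the tap: R_th = R1‖R2 = (15.0 × 68.8)/83.80 = 12.3 kΩ.

V_th = 6.06 V, R_th = 12.3 kΩ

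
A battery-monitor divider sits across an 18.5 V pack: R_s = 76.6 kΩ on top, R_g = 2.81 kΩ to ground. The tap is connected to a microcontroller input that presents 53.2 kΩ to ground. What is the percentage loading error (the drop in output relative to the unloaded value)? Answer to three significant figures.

The divider's output (Thévenin) resistance is R_s‖R_g = 2.711 kΩ.
Fractional drop under load = R_th/(R_th + R_L) = 2.711 / (2.711 + 53.2) = 0.04848.
So the output falls by 4.85 %.

4.85 %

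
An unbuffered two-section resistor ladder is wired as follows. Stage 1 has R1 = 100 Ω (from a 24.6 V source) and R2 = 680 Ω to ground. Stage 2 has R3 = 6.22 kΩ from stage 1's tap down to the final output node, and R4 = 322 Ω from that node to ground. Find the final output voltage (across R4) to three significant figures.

V_out ≈ 1.04 V

Stage 2 presents R3+R4 = 6542 Ω as a load on stage 1's tap.
Stage 1's lower leg becomes R2‖(R3+R4) = 616.0 Ω, so V_mid = 24.6 × 616.0/716.0 = 21.16 V.
Stage 2 is itself unloaded: V_out = V_mid × R4/(R3+R4) = 21.16 × 322/6542 = 1.04 V.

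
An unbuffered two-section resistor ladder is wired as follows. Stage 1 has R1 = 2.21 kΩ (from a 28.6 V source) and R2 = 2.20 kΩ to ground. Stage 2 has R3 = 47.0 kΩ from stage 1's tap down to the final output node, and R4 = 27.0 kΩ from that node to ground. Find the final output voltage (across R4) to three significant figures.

V_out ≈ 5.13 V

Stage 2 presents R3+R4 = 74.00 kΩ as a load on stage 1's tap.
Stage 1's lower leg becomes R2‖(R3+R4) = 2.136 kΩ, so V_mid = 28.6 × 2.136/4.346 = 14.06 V.
Stage 2 is itself unloaded: V_out = V_mid × R4/(R3+R4) = 14.06 × 27.0/74.00 = 5.13 V.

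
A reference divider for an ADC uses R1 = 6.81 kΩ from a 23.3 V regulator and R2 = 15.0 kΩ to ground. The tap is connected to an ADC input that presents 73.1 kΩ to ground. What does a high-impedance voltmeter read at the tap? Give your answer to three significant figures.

V_out ≈ 15.1 V

The load sits in parallel with R2: R2‖R_L = (15.0 × 73.1) / (15.0 + 73.1) = 12.45 kΩ.
V_out = 23.3 × 12.45 / (6.81 + 12.45) = 23.3 × 12.45/19.26 = 15.1 V.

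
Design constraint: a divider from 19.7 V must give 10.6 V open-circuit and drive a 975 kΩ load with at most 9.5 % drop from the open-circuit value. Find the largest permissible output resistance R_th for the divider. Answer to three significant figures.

R_th ≤ 102 kΩ

Loading drop = R_th/(R_th + R_L) ≤ 0.0950, so R_th ≤ R_L · ε/(1−ε) = 975 kΩ × 0.0950/0.9050 = 102 kΩ.
(Any R1, R2 with R2/(R1+R2) = 0.538 and R1‖R2 ≤ 102 kΩ will meet the spec.)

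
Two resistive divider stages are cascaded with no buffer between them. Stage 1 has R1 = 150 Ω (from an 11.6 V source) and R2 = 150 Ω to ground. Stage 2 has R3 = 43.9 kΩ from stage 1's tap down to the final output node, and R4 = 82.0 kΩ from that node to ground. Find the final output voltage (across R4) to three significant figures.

Stage 2 presents R3+R4 = 125900 Ω as a load on stage 1's tap.
Stage 1's lower leg becomes R2‖(R3+R4) = 149.8 Ω, so V_mid = 11.6 × 149.8/299.8 = 5.797 V.
Stage 2 is itself unloaded: V_out = V_mid × R4/(R3+R4) = 5.797 × 82000/125900 = 3.78 V.

V_out ≈ 3.78 V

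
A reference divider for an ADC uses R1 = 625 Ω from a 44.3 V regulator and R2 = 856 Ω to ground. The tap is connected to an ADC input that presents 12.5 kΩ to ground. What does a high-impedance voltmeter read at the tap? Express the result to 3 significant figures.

The load sits in parallel with R2: R2‖R_L = (856 × 12500) / (856 + 12500) = 801.1 Ω.
V_out = 44.3 × 801.1 / (625 + 801.1) = 44.3 × 801.1/1426 = 24.9 V.

V_out ≈ 24.9 V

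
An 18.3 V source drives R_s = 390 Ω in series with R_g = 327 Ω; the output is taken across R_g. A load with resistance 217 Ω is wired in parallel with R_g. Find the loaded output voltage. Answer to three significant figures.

V_out ≈ 4.59 V

The load sits in parallel with R_g: R_g‖R_L = (327 × 217) / (327 + 217) = 130.4 Ω.
V_out = 18.3 × 130.4 / (390 + 130.4) = 18.3 × 130.4/520.4 = 4.59 V.
(Unloaded it would have been 8.35 V.)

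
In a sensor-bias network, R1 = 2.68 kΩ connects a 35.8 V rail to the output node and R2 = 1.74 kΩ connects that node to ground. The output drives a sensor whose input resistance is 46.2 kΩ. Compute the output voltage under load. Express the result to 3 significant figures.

The load sits in parallel with R2: R2‖R_L = (1.74 × 46.2) / (1.74 + 46.2) = 1.677 kΩ.
V_out = 35.8 × 1.677 / (2.68 + 1.677) = 35.8 × 1.677/4.357 = 13.8 V.

V_out ≈ 13.8 V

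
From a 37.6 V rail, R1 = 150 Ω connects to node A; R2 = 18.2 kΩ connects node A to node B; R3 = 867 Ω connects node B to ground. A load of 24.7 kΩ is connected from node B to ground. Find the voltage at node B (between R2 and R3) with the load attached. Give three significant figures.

At node B, R3 is in parallel with the load: R3‖R_L = 837.6 Ω.
Below node A the resistance is R2 + (R3‖R_L) = 19040 Ω, so V_A = 37.6 × 19040/19190 = 37.31 V.
Then V_B = V_A × (R3‖R_L)/(R2 + R3‖R_L) = 37.31 × 837.6/19040 = 1.64 V.

V ≈ 1.64 V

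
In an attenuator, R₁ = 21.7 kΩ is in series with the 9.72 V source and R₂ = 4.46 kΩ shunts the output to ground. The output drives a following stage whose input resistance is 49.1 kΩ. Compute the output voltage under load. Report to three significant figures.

The load sits in parallel with R₂: R₂‖R_L = (4.46 × 49.1) / (4.46 + 49.1) = 4.089 kΩ.
V_out = 9.72 × 4.089 / (21.7 + 4.089) = 9.72 × 4.089/25.79 = 1.54 V.

V_out ≈ 1.54 V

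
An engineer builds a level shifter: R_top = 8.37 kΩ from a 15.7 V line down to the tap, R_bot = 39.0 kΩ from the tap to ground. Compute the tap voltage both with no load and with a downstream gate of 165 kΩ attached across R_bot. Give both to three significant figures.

Unloaded: 12.9 V; loaded: 12.4 V

Open-circuit: V = 15.7 × 39.0/(8.37 + 39.0) = 12.9 V.
With the load, R_bot becomes R_bot‖R_L = 31.54 kΩ, so V = 15.7 × 31.54/39.91 = 12.4 V.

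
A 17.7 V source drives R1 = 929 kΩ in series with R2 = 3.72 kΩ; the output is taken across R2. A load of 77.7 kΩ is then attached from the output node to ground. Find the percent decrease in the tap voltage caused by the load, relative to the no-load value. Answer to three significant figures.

4.55 %

The divider's output (Thévenin) resistance is R1‖R2 = 3.705 kΩ.
Fractional drop under load = R_th/(R_th + R_L) = 3.705 / (3.705 + 77.7) = 0.04552.
So the output falls by 4.55 %.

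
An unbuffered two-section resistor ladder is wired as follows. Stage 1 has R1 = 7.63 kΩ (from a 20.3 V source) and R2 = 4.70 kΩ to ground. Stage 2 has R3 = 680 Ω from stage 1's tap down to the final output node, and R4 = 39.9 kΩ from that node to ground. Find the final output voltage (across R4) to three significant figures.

V_out ≈ 7.10 V

Stage 2 presents R3+R4 = 40580 Ω as a load on stage 1's tap.
Stage 1's lower leg becomes R2‖(R3+R4) = 4212 Ω, so V_mid = 20.3 × 4212/11840 = 7.221 V.
Stage 2 is itself unloaded: V_out = V_mid × R4/(R3+R4) = 7.221 × 39900/40580 = 7.10 V.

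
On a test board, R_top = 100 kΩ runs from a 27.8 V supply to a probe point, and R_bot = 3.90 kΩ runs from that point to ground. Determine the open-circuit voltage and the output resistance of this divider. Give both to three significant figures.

V_th is the open-circuit tap voltage: 27.8 × 3.90/(100 + 3.90) = 1.04 V.
With the supply zeroed, R_top and R_bot appear in parallel from the tap: R_th = R_top‖R_bot = (100 × 3.90)/103.9 = 3.75 kΩ.

V_th = 1.04 V, R_th = 3.75 kΩ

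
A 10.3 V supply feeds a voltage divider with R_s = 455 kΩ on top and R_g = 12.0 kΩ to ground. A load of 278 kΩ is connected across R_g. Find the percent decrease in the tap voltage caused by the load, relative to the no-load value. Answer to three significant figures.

4.04 %

The divider's output (Thévenin) resistance is R_s‖R_g = 11.69 kΩ.
Fractional drop under load = R_th/(R_th + R_L) = 11.69 / (11.69 + 278) = 0.04036.
So the output falls by 4.04 %.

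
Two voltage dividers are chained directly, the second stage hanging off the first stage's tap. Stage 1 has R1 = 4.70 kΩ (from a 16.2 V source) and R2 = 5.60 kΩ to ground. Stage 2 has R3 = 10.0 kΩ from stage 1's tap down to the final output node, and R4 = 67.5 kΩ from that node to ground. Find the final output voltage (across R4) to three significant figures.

V_out ≈ 7.43 V

Stage 2 presents R3+R4 = 77.50 kΩ as a load on stage 1's tap.
Stage 1's lower leg becomes R2‖(R3+R4) = 5.223 kΩ, so V_mid = 16.2 × 5.223/9.923 = 8.527 V.
Stage 2 is itself unloaded: V_out = V_mid × R4/(R3+R4) = 8.527 × 67.5/77.50 = 7.43 V.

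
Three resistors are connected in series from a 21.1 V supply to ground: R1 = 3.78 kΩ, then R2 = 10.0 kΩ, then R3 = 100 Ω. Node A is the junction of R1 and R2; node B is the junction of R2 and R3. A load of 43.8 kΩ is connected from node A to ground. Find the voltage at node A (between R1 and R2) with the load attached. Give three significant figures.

Below node A the series string R2+R3 = 10100 Ω sits in parallel with the 43800 Ω load: 8207 Ω.
V_A = 21.1 × 8207/(3780 + 8207) = 14.4 V.

V ≈ 14.4 V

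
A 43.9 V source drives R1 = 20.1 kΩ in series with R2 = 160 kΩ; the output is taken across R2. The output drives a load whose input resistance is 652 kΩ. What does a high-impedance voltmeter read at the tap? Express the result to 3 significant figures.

The load sits in parallel with R2: R2‖R_L = (160 × 652) / (160 + 652) = 128.5 kΩ.
V_out = 43.9 × 128.5 / (20.1 + 128.5) = 43.9 × 128.5/148.6 = 38.0 V.
(Unloaded it would have been 39.0 V.)

V_out ≈ 38.0 V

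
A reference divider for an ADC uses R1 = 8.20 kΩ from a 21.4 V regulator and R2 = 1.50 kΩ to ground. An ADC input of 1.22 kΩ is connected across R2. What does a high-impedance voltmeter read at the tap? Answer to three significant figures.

The load sits in parallel with R2: R2‖R_L = (1.50 × 1.22) / (1.50 + 1.22) = 0.6728 kΩ.
V_out = 21.4 × 0.6728 / (8.20 + 0.6728) = 21.4 × 0.6728/8.873 = 1.62 V.

V_out ≈ 1.62 V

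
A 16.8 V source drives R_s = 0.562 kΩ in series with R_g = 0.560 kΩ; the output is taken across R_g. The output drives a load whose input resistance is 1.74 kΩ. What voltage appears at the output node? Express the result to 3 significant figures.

V_out ≈ 7.22 V

The load sits in parallel with R_g: R_g‖R_L = (560 × 1740) / (560 + 1740) = 423.7 Ω.
V_out = 16.8 × 423.7 / (562 + 423.7) = 16.8 × 423.7/985.7 = 7.22 V.
(Unloaded it would have been 8.39 V.)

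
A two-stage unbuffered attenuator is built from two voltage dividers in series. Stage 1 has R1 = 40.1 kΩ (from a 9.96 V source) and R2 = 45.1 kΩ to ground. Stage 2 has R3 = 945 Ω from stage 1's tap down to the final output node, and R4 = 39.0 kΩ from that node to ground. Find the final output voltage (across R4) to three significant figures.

V_out ≈ 3.36 V

Stage 2 presents R3+R4 = 39940 Ω as a load on stage 1's tap.
Stage 1's lower leg becomes R2‖(R3+R4) = 21180 Ω, so V_mid = 9.96 × 21180/61280 = 3.443 V.
Stage 2 is itself unloaded: V_out = V_mid × R4/(R3+R4) = 3.443 × 39000/39940 = 3.36 V.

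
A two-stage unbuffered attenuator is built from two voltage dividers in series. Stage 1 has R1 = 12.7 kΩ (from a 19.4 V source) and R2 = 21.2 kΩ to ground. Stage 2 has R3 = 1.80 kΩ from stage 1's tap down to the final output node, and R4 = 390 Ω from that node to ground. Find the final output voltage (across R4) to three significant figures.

V_out ≈ 0.467 V

Stage 2 presents R3+R4 = 2190 Ω as a load on stage 1's tap.
Stage 1's lower leg becomes R2‖(R3+R4) = 1985 Ω, so V_mid = 19.4 × 1985/14680 = 2.622 V.
Stage 2 is itself unloaded: V_out = V_mid × R4/(R3+R4) = 2.622 × 390/2190 = 0.467 V.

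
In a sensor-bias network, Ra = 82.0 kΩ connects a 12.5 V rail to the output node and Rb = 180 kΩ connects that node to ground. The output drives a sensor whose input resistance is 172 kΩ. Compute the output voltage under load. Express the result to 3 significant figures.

V_out ≈ 6.47 V

The load sits in parallel with Rb: Rb‖R_L = (180 × 172) / (180 + 172) = 87.95 kΩ.
V_out = 12.5 × 87.95 / (82.0 + 87.95) = 12.5 × 87.95/170.0 = 6.47 V.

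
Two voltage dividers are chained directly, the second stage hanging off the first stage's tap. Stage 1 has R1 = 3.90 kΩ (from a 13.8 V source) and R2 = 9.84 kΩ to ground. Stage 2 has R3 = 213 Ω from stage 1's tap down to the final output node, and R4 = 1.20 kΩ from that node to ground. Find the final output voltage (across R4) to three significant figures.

Stage 2 presents R3+R4 = 1413 Ω as a load on stage 1's tap.
Stage 1's lower leg becomes R2‖(R3+R4) = 1236 Ω, so V_mid = 13.8 × 1236/5136 = 3.320 V.
Stage 2 is itself unloaded: V_out = V_mid × R4/(R3+R4) = 3.320 × 1200/1413 = 2.82 V.

V_out ≈ 2.82 V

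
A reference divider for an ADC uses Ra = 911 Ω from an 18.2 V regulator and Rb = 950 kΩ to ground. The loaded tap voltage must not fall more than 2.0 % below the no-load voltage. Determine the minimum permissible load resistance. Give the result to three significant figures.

R_L(min) ≈ 44.6 kΩ

Output resistance R_th = Ra‖Rb = (911 × 950000)/950900 = 910.1 Ω.
The fractional drop is R_th/(R_th + R_L); requiring this ≤ 0.0200 gives R_L ≥ R_th(1/0.0200 − 1) = 910.1 × 49.00 = 44.6 kΩ.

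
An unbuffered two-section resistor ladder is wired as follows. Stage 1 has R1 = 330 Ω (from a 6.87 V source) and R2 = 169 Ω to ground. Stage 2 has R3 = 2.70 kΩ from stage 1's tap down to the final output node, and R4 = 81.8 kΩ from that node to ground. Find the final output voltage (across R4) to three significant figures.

Stage 2 presents R3+R4 = 84500 Ω as a load on stage 1's tap.
Stage 1's lower leg becomes R2‖(R3+R4) = 168.7 Ω, so V_mid = 6.87 × 168.7/498.7 = 2.324 V.
Stage 2 is itself unloaded: V_out = V_mid × R4/(R3+R4) = 2.324 × 81800/84500 = 2.25 V.

V_out ≈ 2.25 V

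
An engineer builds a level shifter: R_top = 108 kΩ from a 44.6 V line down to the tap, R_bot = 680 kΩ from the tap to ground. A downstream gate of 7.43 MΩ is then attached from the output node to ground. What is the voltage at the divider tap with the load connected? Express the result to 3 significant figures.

The load sits in parallel with R_bot: R_bot‖R_L = (680 × 7430) / (680 + 7430) = 623.0 kΩ.
V_out = 44.6 × 623.0 / (108 + 623.0) = 44.6 × 623.0/731.0 = 38.0 V.

V_out ≈ 38.0 V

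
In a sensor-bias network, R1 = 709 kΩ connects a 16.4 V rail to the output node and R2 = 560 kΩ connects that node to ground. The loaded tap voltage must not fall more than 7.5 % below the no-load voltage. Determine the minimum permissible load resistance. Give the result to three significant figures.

Output resistance R_th = R1‖R2 = (709 × 560)/1269 = 312.9 kΩ.
The fractional drop is R_th/(R_th + R_L); requiring this ≤ 0.0750 gives R_L ≥ R_th(1/0.0750 − 1) = 312.9 × 12.33 = 3.86 MΩ.

R_L(min) ≈ 3.86 MΩ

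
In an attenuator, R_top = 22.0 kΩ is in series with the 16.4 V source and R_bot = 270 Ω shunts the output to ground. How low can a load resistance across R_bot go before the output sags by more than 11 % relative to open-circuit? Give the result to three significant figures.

R_L(min) ≈ 2.16 kΩ

Output resistance R_th = R_top‖R_bot = (22000 × 270)/22270 = 266.7 Ω.
The fractional drop is R_th/(R_th + R_L); requiring this ≤ 0.110 gives R_L ≥ R_th(1/0.110 − 1) = 266.7 × 8.091 = 2.16 kΩ.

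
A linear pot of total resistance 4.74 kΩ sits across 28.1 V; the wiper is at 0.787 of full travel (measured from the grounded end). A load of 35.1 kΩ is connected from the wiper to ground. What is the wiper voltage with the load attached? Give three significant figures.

The wiper splits the pot into (1−α)R = 1.010 kΩ above and αR = 3.730 kΩ below.
Lower section ‖ load = 3.372 kΩ.
V_wiper = 28.1 × 3.372/(1.010 + 3.372) = 21.6 V.

V ≈ 21.6 V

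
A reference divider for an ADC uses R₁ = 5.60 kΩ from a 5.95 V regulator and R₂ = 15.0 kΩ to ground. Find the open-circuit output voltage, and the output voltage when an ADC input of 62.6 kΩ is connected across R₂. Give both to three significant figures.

Open-circuit: V = 5.95 × 15.0/(5.60 + 15.0) = 4.33 V.
With the load, R₂ becomes R₂‖R_L = 12.10 kΩ, so V = 5.95 × 12.10/17.70 = 4.07 V.

Unloaded: 4.33 V; loaded: 4.07 V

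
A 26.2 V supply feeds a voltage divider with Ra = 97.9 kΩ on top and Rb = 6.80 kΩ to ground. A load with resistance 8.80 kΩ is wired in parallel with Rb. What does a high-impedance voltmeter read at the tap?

V_out ≈ 0.988 V

The load sits in parallel with Rb: Rb‖R_L = (6.80 × 8.80) / (6.80 + 8.80) = 3.836 kΩ.
V_out = 26.2 × 3.836 / (97.9 + 3.836) = 26.2 × 3.836/101.7 = 0.988 V.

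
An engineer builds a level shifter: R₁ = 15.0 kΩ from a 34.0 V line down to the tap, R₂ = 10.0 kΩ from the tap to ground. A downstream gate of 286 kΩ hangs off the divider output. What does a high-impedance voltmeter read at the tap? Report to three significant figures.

The load sits in parallel with R₂: R₂‖R_L = (10.0 × 286) / (10.0 + 286) = 9.662 kΩ.
V_out = 34.0 × 9.662 / (15.0 + 9.662) = 34.0 × 9.662/24.66 = 13.3 V.
(Unloaded it would have been 13.6 V.)

V_out ≈ 13.3 V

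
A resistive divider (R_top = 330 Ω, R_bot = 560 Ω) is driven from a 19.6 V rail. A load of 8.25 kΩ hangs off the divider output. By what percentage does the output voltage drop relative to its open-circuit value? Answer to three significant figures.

2.46 %

The divider's output (Thévenin) resistance is R_top‖R_bot = 207.6 Ω.
Fractional drop under load = R_th/(R_th + R_L) = 207.6 / (207.6 + 8250) = 0.02455.
So the output falls by 2.46 %.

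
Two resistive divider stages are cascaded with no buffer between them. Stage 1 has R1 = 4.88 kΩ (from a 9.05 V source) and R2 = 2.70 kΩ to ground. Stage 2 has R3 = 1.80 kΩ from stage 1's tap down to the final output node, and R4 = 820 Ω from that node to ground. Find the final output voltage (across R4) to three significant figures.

Stage 2 presents R3+R4 = 2620 Ω as a load on stage 1's tap.
Stage 1's lower leg becomes R2‖(R3+R4) = 1330 Ω, so V_mid = 9.05 × 1330/6210 = 1.938 V.
Stage 2 is itself unloaded: V_out = V_mid × R4/(R3+R4) = 1.938 × 820/2620 = 0.607 V.

V_out ≈ 0.607 V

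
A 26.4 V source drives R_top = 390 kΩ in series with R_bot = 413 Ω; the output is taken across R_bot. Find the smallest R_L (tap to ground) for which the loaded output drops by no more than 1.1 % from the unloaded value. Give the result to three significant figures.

Output resistance R_th = R_top‖R_bot = (390000 × 413)/390400 = 412.6 Ω.
The fractional drop is R_th/(R_th + R_L); requiring this ≤ 0.0110 gives R_L ≥ R_th(1/0.0110 − 1) = 412.6 × 89.91 = 37.1 kΩ.

R_L(min) ≈ 37.1 kΩ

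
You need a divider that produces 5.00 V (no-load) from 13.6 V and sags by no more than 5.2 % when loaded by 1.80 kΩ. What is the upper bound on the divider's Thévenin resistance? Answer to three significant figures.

R_th ≤ 98.7 Ω

Loading drop = R_th/(R_th + R_L) ≤ 0.0520, so R_th ≤ R_L · ε/(1−ε) = 1.80 kΩ × 0.0520/0.9480 = 98.7 Ω.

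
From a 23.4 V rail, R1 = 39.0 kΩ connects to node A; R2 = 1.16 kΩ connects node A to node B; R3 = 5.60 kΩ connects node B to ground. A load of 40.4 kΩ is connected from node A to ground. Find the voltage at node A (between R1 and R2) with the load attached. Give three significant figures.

V ≈ 3.03 V

Below node A the series string R2+R3 = 6.760 kΩ sits in parallel with the 40.4 kΩ load: 5.791 kΩ.
V_A = 23.4 × 5.791/(39.0 + 5.791) = 3.03 V.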